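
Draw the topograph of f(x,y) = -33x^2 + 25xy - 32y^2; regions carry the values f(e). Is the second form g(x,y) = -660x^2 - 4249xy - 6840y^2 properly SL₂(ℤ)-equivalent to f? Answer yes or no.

D₁ = -3599, D₂ = -3599
f is negative-definite; reduce −f:
−f: flip: (33,-25,32)→(32,25,33)
−f: reduced (well bottom): (32,25,33) with a≤c, −a<b≤a
flip sign back: reduced form of f is (-32,-25,-33)
g is negative-definite; reduce −g:
−g: translate: b→289 (≡4249 mod 1320), so (660,4249,6840)→(660,289,33)
−g: flip: (660,289,33)→(33,-289,660)
−g: translate: b→-25 (≡-289 mod 66), so (33,-289,660)→(33,-25,32)
−g: flip: (33,-25,32)→(32,25,33)
−g: reduced (well bottom): (32,25,33) with a≤c, −a<b≤a
flip sign back: reduced form of g is (-32,-25,-33)
reduced forms (-32, -25, -33) vs (-32, -25, -33) ⇒ equivalent

yes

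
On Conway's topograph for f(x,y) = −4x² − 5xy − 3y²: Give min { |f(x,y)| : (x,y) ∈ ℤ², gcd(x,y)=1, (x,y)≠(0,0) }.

translate: b→-3 (≡5 mod 8), so (4,5,3)→(4,-3,2)
flip: (4,-3,2)→(2,3,4)
translate: b→-1 (≡3 mod 4), so (2,3,4)→(2,-1,3)
reduced (well bottom): (2,-1,3) with a≤c, −a<b≤a
well minimum |f| = |-2| = 2 (negative-definite)

2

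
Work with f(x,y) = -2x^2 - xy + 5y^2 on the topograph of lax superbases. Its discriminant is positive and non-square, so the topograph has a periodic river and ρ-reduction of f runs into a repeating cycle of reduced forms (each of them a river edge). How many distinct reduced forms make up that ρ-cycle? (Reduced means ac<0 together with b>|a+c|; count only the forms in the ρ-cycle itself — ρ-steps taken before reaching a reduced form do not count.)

D = 41, ⌊√D⌋ = 6
descent: ρ → (5,1,-2)
descent: ρ → (-2,3,4)  [lands on river]
river: ρ → (4,5,-1)
river: ρ → (-1,5,4)
river: ρ → (4,3,-2)
river: ρ → (-2,5,2)
river: ρ → (2,3,-4)
river: ρ → (-4,5,1)
river: ρ → (1,5,-4)
river: ρ → (-4,3,2)
river: ρ → (2,5,-2)
ρ-cycle length = 10 (tail of 2 descent steps not counted)

10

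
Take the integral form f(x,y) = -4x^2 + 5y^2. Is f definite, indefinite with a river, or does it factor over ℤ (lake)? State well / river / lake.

D = b²−4ac = 0² − 4·(-4)·5 = 80
D > 0 non-square ⇒ indefinite ⇒ periodic river

river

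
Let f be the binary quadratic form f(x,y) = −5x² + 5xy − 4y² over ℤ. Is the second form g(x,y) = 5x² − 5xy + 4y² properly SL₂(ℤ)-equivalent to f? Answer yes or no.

D₁ = -55, D₂ = -55
f is negative-definite; reduce −f:
−f: translate: b→5 (≡-5 mod 10), so (5,-5,4)→(5,5,4)
−f: flip: (5,5,4)→(4,-5,5)
−f: translate: b→3 (≡-5 mod 8), so (4,-5,5)→(4,3,4)
−f: reduced (well bottom): (4,3,4) with a≤c, −a<b≤a
flip sign back: reduced form of f is (-4,-3,-4)
g: translate: b→5 (≡-5 mod 10), so (5,-5,4)→(5,5,4)
g: flip: (5,5,4)→(4,-5,5)
g: translate: b→3 (≡-5 mod 8), so (4,-5,5)→(4,3,4)
g: reduced (well bottom): (4,3,4) with a≤c, −a<b≤a
reduced forms (-4, -3, -4) vs (4, 3, 4) ⇒ inequivalent

no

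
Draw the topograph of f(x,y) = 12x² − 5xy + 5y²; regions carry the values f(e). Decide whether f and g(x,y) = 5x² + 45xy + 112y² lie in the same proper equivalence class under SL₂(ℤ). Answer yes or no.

D₁ = -215, D₂ = -215
f: flip: (12,-5,5)→(5,5,12)
f: reduced (well bottom): (5,5,12) with a≤c, −a<b≤a
g: translate: b→5 (≡45 mod 10), so (5,45,112)→(5,5,12)
g: reduced (well bottom): (5,5,12) with a≤c, −a<b≤a
reduced forms (5, 5, 12) vs (5, 5, 12) ⇒ equivalent

yes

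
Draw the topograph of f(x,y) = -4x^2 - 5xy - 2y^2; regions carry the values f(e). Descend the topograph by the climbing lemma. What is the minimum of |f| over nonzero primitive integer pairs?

translate: b→-3 (≡5 mod 8), so (4,5,2)→(4,-3,1)
flip: (4,-3,1)→(1,3,4)
translate: b→1 (≡3 mod 2), so (1,3,4)→(1,1,2)
reduced (well bottom): (1,1,2) with a≤c, −a<b≤a
well minimum |f| = |-1| = 1 (negative-definite)

1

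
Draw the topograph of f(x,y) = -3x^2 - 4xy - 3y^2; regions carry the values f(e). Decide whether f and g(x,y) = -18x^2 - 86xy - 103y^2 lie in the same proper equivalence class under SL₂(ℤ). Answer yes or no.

D₁ = -20, D₂ = -20
f is negative-definite; reduce −f:
−f: translate: b→-2 (≡4 mod 6), so (3,4,3)→(3,-2,2)
−f: flip: (3,-2,2)→(2,2,3)
−f: reduced (well bottom): (2,2,3) with a≤c, −a<b≤a
flip sign back: reduced form of f is (-2,-2,-3)
g is negative-definite; reduce −g:
−g: translate: b→14 (≡86 mod 36), so (18,86,103)→(18,14,3)
−g: flip: (18,14,3)→(3,-14,18)
−g: translate: b→-2 (≡-14 mod 6), so (3,-14,18)→(3,-2,2)
−g: flip: (3,-2,2)→(2,2,3)
−g: reduced (well bottom): (2,2,3) with a≤c, −a<b≤a
flip sign back: reduced form of g is (-2,-2,-3)
reduced forms (-2, -2, -3) vs (-2, -2, -3) ⇒ equivalent

yes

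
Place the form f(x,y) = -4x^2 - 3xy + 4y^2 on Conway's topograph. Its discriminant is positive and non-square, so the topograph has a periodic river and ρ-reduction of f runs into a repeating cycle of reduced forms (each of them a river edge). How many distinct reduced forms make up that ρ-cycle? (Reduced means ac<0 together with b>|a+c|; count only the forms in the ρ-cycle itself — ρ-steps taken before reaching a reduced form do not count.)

D = 73, ⌊√D⌋ = 8
descent: ρ → (4,3,-4)  [lands on river]
river: ρ → (-4,5,3)
river: ρ → (3,7,-2)
river: ρ → (-2,5,6)
river: ρ → (6,7,-1)
river: ρ → (-1,7,6)
river: ρ → (6,5,-2)
river: ρ → (-2,7,3)
river: ρ → (3,5,-4)
river: ρ → (-4,3,4)
river: ρ → (4,5,-3)
river: ρ → (-3,7,2)
river: ρ → (2,5,-6)
river: ρ → (-6,7,1)
river: ρ → (1,7,-6)
river: ρ → (-6,5,2)
river: ρ → (2,7,-3)
river: ρ → (-3,5,4)
ρ-cycle length = 18 (tail of 1 descent step not counted)

18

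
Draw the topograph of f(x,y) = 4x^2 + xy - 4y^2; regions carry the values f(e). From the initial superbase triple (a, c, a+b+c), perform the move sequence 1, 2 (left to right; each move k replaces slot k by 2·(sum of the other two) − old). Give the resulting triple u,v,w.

start (4,-4,1) = (f(1,0),f(0,1),f(1,1))
replace slot 1: 2·((-4)+1) − 4 = -10 → (-10,-4,1)
replace slot 2: 2·((-10)+1) − (-4) = -14 → (-10,-14,1)

-10,-14,1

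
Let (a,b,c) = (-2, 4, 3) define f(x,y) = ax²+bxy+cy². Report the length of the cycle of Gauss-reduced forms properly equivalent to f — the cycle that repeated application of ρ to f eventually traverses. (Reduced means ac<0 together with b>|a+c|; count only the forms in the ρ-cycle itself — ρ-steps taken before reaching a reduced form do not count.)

D = 40, ⌊√D⌋ = 6
river: ρ → (3,2,-3)
river: ρ → (-3,4,2)
river: ρ → (2,4,-3)
river: ρ → (-3,2,3)
river: ρ → (3,4,-2)
river: ρ → (-2,4,3)
ρ-cycle length = 6 (tail of 0 descent steps not counted)

6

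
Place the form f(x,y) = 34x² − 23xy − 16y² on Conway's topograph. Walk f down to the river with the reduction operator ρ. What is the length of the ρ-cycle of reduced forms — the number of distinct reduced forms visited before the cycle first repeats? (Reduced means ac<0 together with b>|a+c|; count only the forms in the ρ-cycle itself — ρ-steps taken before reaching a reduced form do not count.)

D = 2705, ⌊√D⌋ = 52
descent: ρ → (-16,23,34)  [lands on river]
river: ρ → (34,45,-5)
river: ρ → (-5,45,34)
river: ρ → (34,23,-16)
river: ρ → (-16,41,16)
river: ρ → (16,23,-34)
river: ρ → (-34,45,5)
river: ρ → (5,45,-34)
river: ρ → (-34,23,16)
river: ρ → (16,41,-16)
ρ-cycle length = 10 (tail of 1 descent step not counted)

10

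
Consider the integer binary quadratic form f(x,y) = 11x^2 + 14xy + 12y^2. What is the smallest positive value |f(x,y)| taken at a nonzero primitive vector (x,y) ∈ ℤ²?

translate: b→-8 (≡14 mod 22), so (11,14,12)→(11,-8,9)
flip: (11,-8,9)→(9,8,11)
reduced (well bottom): (9,8,11) with a≤c, −a<b≤a
well minimum = a = 9

9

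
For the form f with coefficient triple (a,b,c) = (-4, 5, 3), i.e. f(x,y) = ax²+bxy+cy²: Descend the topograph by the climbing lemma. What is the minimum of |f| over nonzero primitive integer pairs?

river: ρ → (3,7,-2)
river: ρ → (-2,5,6)
river: ρ → (6,7,-1)
river: ρ → (-1,7,6)
river: ρ → (6,5,-2)
river: ρ → (-2,7,3)
river: ρ → (3,5,-4)
river: ρ → (-4,3,4)
river: ρ → (4,5,-3)
river: ρ → (-3,7,2)
river: ρ → (2,5,-6)
river: ρ → (-6,7,1)
river: ρ → (1,7,-6)
river: ρ → (-6,5,2)
river: ρ → (2,7,-3)
river: ρ → (-3,5,4)
river: ρ → (4,3,-4)
river: ρ → (-4,5,3)
closes: descent 0, river 18
min |a| on river = 1

1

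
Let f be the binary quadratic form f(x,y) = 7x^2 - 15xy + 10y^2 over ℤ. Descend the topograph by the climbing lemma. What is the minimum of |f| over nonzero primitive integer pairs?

translate: b→-1 (≡-15 mod 14), so (7,-15,10)→(7,-1,2)
flip: (7,-1,2)→(2,1,7)
reduced (well bottom): (2,1,7) with a≤c, −a<b≤a
well minimum = a = 2

2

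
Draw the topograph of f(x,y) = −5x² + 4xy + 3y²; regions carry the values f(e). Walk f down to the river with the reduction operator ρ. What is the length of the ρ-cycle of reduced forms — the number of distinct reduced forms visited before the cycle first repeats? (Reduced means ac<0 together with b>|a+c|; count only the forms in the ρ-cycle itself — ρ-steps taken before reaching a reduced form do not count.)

D = 76, ⌊√D⌋ = 8
river: ρ → (3,8,-1)
river: ρ → (-1,8,3)
river: ρ → (3,4,-5)
river: ρ → (-5,6,2)
river: ρ → (2,6,-5)
river: ρ → (-5,4,3)
ρ-cycle length = 6 (tail of 0 descent steps not counted)

6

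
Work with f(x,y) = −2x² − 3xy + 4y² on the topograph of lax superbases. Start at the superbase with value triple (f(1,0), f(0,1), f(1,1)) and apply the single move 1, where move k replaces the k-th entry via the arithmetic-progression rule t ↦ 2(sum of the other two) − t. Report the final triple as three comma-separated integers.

start (-2,4,-1) = (f(1,0),f(0,1),f(1,1))
replace slot 1: 2·(4+(-1)) − (-2) = 8 → (8,4,-1)

8,4,-1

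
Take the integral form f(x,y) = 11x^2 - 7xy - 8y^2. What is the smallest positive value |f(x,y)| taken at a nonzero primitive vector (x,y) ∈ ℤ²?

descent: ρ → (-8,7,11)  [lands on river]
river: ρ → (11,15,-4)
river: ρ → (-4,17,7)
river: ρ → (7,11,-10)
river: ρ → (-10,9,8)
river: ρ → (8,7,-11)
river: ρ → (-11,15,4)
river: ρ → (4,17,-7)
river: ρ → (-7,11,10)
river: ρ → (10,9,-8)
closes: descent 1, river 10
min |a| on river = 4

4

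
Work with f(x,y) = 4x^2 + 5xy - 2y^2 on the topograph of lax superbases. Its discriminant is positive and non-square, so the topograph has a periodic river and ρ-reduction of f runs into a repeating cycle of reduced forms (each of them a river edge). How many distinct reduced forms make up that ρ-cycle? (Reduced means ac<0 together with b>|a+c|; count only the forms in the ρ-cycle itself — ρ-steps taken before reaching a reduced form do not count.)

D = 57, ⌊√D⌋ = 7
river: ρ → (-2,7,1)
river: ρ → (1,7,-2)
river: ρ → (-2,5,4)
river: ρ → (4,3,-3)
river: ρ → (-3,3,4)
river: ρ → (4,5,-2)
ρ-cycle length = 6 (tail of 0 descent steps not counted)

6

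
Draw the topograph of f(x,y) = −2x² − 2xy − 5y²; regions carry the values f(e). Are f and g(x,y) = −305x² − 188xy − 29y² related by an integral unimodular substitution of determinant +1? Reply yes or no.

D₁ = -36, D₂ = -36
f is negative-definite; reduce −f:
−f: reduced (well bottom): (2,2,5) with a≤c, −a<b≤a
flip sign back: reduced form of f is (-2,-2,-5)
g is negative-definite; reduce −g:
−g: flip: (305,188,29)→(29,-188,305)
−g: translate: b→-14 (≡-188 mod 58), so (29,-188,305)→(29,-14,2)
−g: flip: (29,-14,2)→(2,14,29)
−g: translate: b→2 (≡14 mod 4), so (2,14,29)→(2,2,5)
−g: reduced (well bottom): (2,2,5) with a≤c, −a<b≤a
flip sign back: reduced form of g is (-2,-2,-5)
reduced forms (-2, -2, -5) vs (-2, -2, -5) ⇒ equivalent

yes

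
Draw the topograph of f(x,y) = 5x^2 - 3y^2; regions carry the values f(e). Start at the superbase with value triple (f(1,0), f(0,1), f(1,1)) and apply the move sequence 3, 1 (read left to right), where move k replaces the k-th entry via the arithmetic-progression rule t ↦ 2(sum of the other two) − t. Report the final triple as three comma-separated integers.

start (5,-3,2) = (f(1,0),f(0,1),f(1,1))
replace slot 3: 2·(5+(-3)) − 2 = 2 → (5,-3,2)
replace slot 1: 2·((-3)+2) − 5 = -7 → (-7,-3,2)

-7,-3,2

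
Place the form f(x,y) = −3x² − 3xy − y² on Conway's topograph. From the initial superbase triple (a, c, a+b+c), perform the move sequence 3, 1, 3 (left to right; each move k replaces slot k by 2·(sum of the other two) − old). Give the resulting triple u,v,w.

start (-3,-1,-7) = (f(1,0),f(0,1),f(1,1))
replace slot 3: 2·((-3)+(-1)) − (-7) = -1 → (-3,-1,-1)
replace slot 1: 2·((-1)+(-1)) − (-3) = -1 → (-1,-1,-1)
replace slot 3: 2·((-1)+(-1)) − (-1) = -3 → (-1,-1,-3)

-1,-1,-3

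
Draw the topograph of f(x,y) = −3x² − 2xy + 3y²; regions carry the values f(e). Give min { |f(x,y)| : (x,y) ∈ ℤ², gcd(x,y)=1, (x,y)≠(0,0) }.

descent: ρ → (3,2,-3)  [lands on river]
river: ρ → (-3,4,2)
river: ρ → (2,4,-3)
river: ρ → (-3,2,3)
river: ρ → (3,4,-2)
river: ρ → (-2,4,3)
closes: descent 1, river 6
min |a| on river = 2

2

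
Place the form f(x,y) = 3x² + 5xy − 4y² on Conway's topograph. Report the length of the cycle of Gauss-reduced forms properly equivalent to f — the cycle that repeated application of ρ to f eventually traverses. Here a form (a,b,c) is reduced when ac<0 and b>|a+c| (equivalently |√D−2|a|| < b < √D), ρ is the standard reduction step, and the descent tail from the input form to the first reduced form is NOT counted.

D = 73, ⌊√D⌋ = 8
river: ρ → (-4,3,4)
river: ρ → (4,5,-3)
river: ρ → (-3,7,2)
river: ρ → (2,5,-6)
river: ρ → (-6,7,1)
river: ρ → (1,7,-6)
river: ρ → (-6,5,2)
river: ρ → (2,7,-3)
river: ρ → (-3,5,4)
river: ρ → (4,3,-4)
river: ρ → (-4,5,3)
river: ρ → (3,7,-2)
river: ρ → (-2,5,6)
river: ρ → (6,7,-1)
river: ρ → (-1,7,6)
river: ρ → (6,5,-2)
river: ρ → (-2,7,3)
river: ρ → (3,5,-4)
ρ-cycle length = 18 (tail of 0 descent steps not counted)

18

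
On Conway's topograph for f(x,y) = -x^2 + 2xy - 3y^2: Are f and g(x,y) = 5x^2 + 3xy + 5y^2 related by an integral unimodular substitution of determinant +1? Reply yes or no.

D₁ = -8, D₂ = -91
discriminants differ ⇒ not SL₂(ℤ)-equivalent

no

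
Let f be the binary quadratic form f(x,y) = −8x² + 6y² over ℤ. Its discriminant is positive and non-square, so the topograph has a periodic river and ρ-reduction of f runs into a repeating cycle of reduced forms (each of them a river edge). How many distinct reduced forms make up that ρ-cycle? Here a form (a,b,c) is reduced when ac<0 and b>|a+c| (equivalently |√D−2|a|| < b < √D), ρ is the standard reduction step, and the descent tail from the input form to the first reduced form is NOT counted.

D = 192, ⌊√D⌋ = 13
descent: ρ → (6,12,-2)  [lands on river]
river: ρ → (-2,12,6)
ρ-cycle length = 2 (tail of 1 descent step not counted)

2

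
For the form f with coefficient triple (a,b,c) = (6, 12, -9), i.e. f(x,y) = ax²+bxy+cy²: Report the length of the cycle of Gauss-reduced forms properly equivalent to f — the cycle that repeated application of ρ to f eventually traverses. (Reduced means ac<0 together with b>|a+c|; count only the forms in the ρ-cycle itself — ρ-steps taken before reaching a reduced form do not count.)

D = 360, ⌊√D⌋ = 18
river: ρ → (-9,6,9)
river: ρ → (9,12,-6)
river: ρ → (-6,12,9)
river: ρ → (9,6,-9)
river: ρ → (-9,12,6)
river: ρ → (6,12,-9)
ρ-cycle length = 6 (tail of 0 descent steps not counted)

6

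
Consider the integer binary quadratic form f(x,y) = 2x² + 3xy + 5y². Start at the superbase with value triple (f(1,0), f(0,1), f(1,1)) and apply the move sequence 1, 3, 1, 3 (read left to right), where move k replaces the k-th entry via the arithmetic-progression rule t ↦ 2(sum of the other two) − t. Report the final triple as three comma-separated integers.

start (2,5,10) = (f(1,0),f(0,1),f(1,1))
replace slot 1: 2·(5+10) − 2 = 28 → (28,5,10)
replace slot 3: 2·(28+5) − 10 = 56 → (28,5,56)
replace slot 1: 2·(5+56) − 28 = 94 → (94,5,56)
replace slot 3: 2·(94+5) − 56 = 142 → (94,5,142)

94,5,142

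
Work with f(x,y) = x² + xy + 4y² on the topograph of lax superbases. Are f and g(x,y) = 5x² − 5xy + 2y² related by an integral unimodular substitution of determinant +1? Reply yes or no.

D₁ = -15, D₂ = -15
f: reduced (well bottom): (1,1,4) with a≤c, −a<b≤a
g: translate: b→5 (≡-5 mod 10), so (5,-5,2)→(5,5,2)
g: flip: (5,5,2)→(2,-5,5)
g: translate: b→-1 (≡-5 mod 4), so (2,-5,5)→(2,-1,2)
g: flip: (2,-1,2)→(2,1,2)
g: reduced (well bottom): (2,1,2) with a≤c, −a<b≤a
reduced forms (1, 1, 4) vs (2, 1, 2) ⇒ inequivalent

no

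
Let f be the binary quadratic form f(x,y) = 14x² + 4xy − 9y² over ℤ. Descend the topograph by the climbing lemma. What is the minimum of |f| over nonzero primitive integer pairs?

descent: ρ → (-9,14,9)  [lands on river]
river: ρ → (9,22,-1)
river: ρ → (-1,22,9)
river: ρ → (9,14,-9)
river: ρ → (-9,22,1)
river: ρ → (1,22,-9)
closes: descent 1, river 6
min |a| on river = 1

1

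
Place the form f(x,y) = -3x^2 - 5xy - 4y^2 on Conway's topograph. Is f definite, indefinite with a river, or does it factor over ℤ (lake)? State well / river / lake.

D = b²−4ac = (-5)² − 4·(-3)·(-4) = -23
D < 0 ⇒ definite ⇒ every region one sign ⇒ single well

well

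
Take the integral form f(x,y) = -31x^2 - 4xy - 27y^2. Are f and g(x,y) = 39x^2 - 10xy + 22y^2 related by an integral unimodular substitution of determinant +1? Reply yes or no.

D₁ = -3332, D₂ = -3332
f is negative-definite; reduce −f:
−f: flip: (31,4,27)→(27,-4,31)
−f: reduced (well bottom): (27,-4,31) with a≤c, −a<b≤a
flip sign back: reduced form of f is (-27,4,-31)
g: flip: (39,-10,22)→(22,10,39)
g: reduced (well bottom): (22,10,39) with a≤c, −a<b≤a
reduced forms (-27, 4, -31) vs (22, 10, 39) ⇒ inequivalent

no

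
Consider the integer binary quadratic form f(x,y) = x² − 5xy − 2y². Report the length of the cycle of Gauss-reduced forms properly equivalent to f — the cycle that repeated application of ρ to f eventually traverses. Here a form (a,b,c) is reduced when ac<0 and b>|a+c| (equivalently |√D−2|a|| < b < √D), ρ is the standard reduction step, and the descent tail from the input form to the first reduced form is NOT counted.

D = 33, ⌊√D⌋ = 5
descent: ρ → (-2,5,1)  [lands on river]
river: ρ → (1,5,-2)
river: ρ → (-2,3,3)
river: ρ → (3,3,-2)
ρ-cycle length = 4 (tail of 1 descent step not counted)

4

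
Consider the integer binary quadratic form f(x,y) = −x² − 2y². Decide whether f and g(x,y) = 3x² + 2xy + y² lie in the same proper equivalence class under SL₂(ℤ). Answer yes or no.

D₁ = -8, D₂ = -8
f is negative-definite; reduce −f:
−f: reduced (well bottom): (1,0,2) with a≤c, −a<b≤a
flip sign back: reduced form of f is (-1,0,-2)
g: flip: (3,2,1)→(1,-2,3)
g: translate: b→0 (≡-2 mod 2), so (1,-2,3)→(1,0,2)
g: reduced (well bottom): (1,0,2) with a≤c, −a<b≤a
reduced forms (-1, 0, -2) vs (1, 0, 2) ⇒ inequivalent

no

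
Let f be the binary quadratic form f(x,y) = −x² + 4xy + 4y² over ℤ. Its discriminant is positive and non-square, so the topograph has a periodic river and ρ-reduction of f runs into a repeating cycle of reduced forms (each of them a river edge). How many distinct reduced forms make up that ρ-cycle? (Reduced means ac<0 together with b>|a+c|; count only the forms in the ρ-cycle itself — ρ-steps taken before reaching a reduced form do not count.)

D = 32, ⌊√D⌋ = 5
river: ρ → (4,4,-1)
river: ρ → (-1,4,4)
ρ-cycle length = 2 (tail of 0 descent steps not counted)

2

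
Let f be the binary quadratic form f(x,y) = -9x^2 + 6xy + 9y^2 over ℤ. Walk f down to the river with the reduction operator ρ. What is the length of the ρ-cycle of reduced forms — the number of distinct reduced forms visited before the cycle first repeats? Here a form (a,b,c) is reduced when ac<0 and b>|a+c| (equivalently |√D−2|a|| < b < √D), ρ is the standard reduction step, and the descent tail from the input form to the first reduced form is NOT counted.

D = 360, ⌊√D⌋ = 18
river: ρ → (9,12,-6)
river: ρ → (-6,12,9)
river: ρ → (9,6,-9)
river: ρ → (-9,12,6)
river: ρ → (6,12,-9)
river: ρ → (-9,6,9)
ρ-cycle length = 6 (tail of 0 descent steps not counted)

6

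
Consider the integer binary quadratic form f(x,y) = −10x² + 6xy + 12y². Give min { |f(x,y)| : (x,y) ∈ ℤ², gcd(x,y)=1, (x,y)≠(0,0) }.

river: ρ → (12,18,-4)
river: ρ → (-4,22,2)
river: ρ → (2,22,-4)
river: ρ → (-4,18,12)
river: ρ → (12,6,-10)
river: ρ → (-10,14,8)
river: ρ → (8,18,-6)
river: ρ → (-6,18,8)
river: ρ → (8,14,-10)
river: ρ → (-10,6,12)
closes: descent 0, river 10
min |a| on river = 2

2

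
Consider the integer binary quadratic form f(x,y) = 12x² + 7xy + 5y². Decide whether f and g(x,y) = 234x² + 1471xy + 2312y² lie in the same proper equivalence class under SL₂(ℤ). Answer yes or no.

D₁ = -191, D₂ = -191
f: flip: (12,7,5)→(5,-7,12)
f: translate: b→3 (≡-7 mod 10), so (5,-7,12)→(5,3,10)
f: reduced (well bottom): (5,3,10) with a≤c, −a<b≤a
g: translate: b→67 (≡1471 mod 468), so (234,1471,2312)→(234,67,5)
g: flip: (234,67,5)→(5,-67,234)
g: translate: b→3 (≡-67 mod 10), so (5,-67,234)→(5,3,10)
g: reduced (well bottom): (5,3,10) with a≤c, −a<b≤a
reduced forms (5, 3, 10) vs (5, 3, 10) ⇒ equivalent

yes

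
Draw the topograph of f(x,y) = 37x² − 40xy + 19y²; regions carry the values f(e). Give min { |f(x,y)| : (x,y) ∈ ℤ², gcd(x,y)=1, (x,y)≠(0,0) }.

translate: b→34 (≡-40 mod 74), so (37,-40,19)→(37,34,16)
flip: (37,34,16)→(16,-34,37)
translate: b→-2 (≡-34 mod 32), so (16,-34,37)→(16,-2,19)
reduced (well bottom): (16,-2,19) with a≤c, −a<b≤a
well minimum = a = 16

16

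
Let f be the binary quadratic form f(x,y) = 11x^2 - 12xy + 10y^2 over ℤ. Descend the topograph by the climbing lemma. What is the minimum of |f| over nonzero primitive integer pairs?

translate: b→10 (≡-12 mod 22), so (11,-12,10)→(11,10,9)
flip: (11,10,9)→(9,-10,11)
translate: b→8 (≡-10 mod 18), so (9,-10,11)→(9,8,10)
reduced (well bottom): (9,8,10) with a≤c, −a<b≤a
well minimum = a = 9

9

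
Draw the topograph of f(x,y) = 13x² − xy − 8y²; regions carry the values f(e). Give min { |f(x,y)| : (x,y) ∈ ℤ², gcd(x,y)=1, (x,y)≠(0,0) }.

descent: ρ → (-8,17,4)  [lands on river]
river: ρ → (4,15,-12)
river: ρ → (-12,9,7)
river: ρ → (7,19,-2)
river: ρ → (-2,17,16)
river: ρ → (16,15,-3)
river: ρ → (-3,15,16)
river: ρ → (16,17,-2)
river: ρ → (-2,19,7)
river: ρ → (7,9,-12)
river: ρ → (-12,15,4)
river: ρ → (4,17,-8)
river: ρ → (-8,15,6)
river: ρ → (6,9,-14)
river: ρ → (-14,19,1)
river: ρ → (1,19,-14)
river: ρ → (-14,9,6)
river: ρ → (6,15,-8)
closes: descent 1, river 18
min |a| on river = 1

1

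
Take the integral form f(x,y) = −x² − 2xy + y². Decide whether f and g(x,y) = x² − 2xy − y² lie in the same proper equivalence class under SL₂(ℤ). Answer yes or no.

D₁ = 8, D₂ = 8
river cycle of f (length 2): (1, 2, -1), (-1, 2, 1)
river cycle of g (length 2): (-1, 2, 1), (1, 2, -1)
cycles coincide ⇒ equivalent

yes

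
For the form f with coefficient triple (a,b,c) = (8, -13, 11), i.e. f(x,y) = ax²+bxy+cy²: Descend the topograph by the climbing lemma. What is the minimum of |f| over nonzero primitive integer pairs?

translate: b→3 (≡-13 mod 16), so (8,-13,11)→(8,3,6)
flip: (8,3,6)→(6,-3,8)
reduced (well bottom): (6,-3,8) with a≤c, −a<b≤a
well minimum = a = 6

6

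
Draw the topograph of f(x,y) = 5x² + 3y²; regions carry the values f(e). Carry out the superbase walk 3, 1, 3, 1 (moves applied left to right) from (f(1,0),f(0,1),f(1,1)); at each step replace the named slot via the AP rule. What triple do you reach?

start (5,3,8) = (f(1,0),f(0,1),f(1,1))
replace slot 3: 2·(5+3) − 8 = 8 → (5,3,8)
replace slot 1: 2·(3+8) − 5 = 17 → (17,3,8)
replace slot 3: 2·(17+3) − 8 = 32 → (17,3,32)
replace slot 1: 2·(3+32) − 17 = 53 → (53,3,32)

53,3,32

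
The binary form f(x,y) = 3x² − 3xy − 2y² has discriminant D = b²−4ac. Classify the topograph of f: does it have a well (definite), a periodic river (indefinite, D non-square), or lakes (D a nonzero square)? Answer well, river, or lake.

D = b²−4ac = (-3)² − 4·3·(-2) = 33
D > 0 non-square ⇒ indefinite ⇒ periodic river

river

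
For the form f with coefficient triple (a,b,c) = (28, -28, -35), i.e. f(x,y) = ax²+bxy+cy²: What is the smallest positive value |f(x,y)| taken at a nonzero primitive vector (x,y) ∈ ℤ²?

descent: ρ → (-35,28,28)  [lands on river]
river: ρ → (28,28,-35)
river: ρ → (-35,42,21)
river: ρ → (21,42,-35)
closes: descent 1, river 4
min |a| on river = 21

21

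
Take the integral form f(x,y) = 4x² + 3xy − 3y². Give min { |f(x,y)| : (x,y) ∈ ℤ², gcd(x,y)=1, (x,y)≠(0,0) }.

river: ρ → (-3,3,4)
river: ρ → (4,5,-2)
river: ρ → (-2,7,1)
river: ρ → (1,7,-2)
river: ρ → (-2,5,4)
river: ρ → (4,3,-3)
closes: descent 0, river 6
min |a| on river = 1

1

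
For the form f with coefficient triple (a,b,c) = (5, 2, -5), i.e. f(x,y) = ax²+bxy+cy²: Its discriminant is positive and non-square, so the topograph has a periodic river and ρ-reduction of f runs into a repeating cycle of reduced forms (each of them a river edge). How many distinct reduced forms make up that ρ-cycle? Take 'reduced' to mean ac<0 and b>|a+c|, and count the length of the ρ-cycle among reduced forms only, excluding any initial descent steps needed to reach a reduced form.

D = 104, ⌊√D⌋ = 10
river: ρ → (-5,8,2)
river: ρ → (2,8,-5)
river: ρ → (-5,2,5)
river: ρ → (5,8,-2)
river: ρ → (-2,8,5)
river: ρ → (5,2,-5)
ρ-cycle length = 6 (tail of 0 descent steps not counted)

6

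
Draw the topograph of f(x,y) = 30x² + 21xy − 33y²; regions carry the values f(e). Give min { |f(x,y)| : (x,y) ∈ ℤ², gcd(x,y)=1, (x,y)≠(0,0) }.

river: ρ → (-33,45,18)
river: ρ → (18,63,-6)
river: ρ → (-6,57,48)
river: ρ → (48,39,-15)
river: ρ → (-15,51,30)
river: ρ → (30,9,-36)
river: ρ → (-36,63,3)
river: ρ → (3,63,-36)
river: ρ → (-36,9,30)
river: ρ → (30,51,-15)
river: ρ → (-15,39,48)
river: ρ → (48,57,-6)
river: ρ → (-6,63,18)
river: ρ → (18,45,-33)
river: ρ → (-33,21,30)
river: ρ → (30,39,-24)
river: ρ → (-24,57,12)
river: ρ → (12,63,-9)
river: ρ → (-9,63,12)
river: ρ → (12,57,-24)
river: ρ → (-24,39,30)
river: ρ → (30,21,-33)
closes: descent 0, river 22
min |a| on river = 3

3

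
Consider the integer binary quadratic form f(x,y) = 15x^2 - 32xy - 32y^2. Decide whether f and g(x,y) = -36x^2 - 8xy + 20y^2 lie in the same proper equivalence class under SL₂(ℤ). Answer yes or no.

D₁ = 2944, D₂ = 2944
river cycle of f (length 8): (-32, 32, 15), (15, 28, -36), (-36, 44, 7), (7, 54, -1), (-1, 54, 7), (7, 44, -36), (-36, 28, 15), (15, 32, -32)
river cycle of g (length 12): (20, 48, -8), (-8, 48, 20), (20, 32, -24), (-24, 16, 28), (28, 40, -12), (-12, 32, 40), (40, 48, -4), (-4, 48, 40), (40, 32, -12), (-12, 40, 28), … (2 more)
cycles differ ⇒ inequivalent

no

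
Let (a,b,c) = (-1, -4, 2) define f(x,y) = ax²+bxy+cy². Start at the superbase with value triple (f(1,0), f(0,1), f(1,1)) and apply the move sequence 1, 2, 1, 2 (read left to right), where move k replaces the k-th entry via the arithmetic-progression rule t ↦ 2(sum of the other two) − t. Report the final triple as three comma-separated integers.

start (-1,2,-3) = (f(1,0),f(0,1),f(1,1))
replace slot 1: 2·(2+(-3)) − (-1) = -1 → (-1,2,-3)
replace slot 2: 2·((-1)+(-3)) − 2 = -10 → (-1,-10,-3)
replace slot 1: 2·((-10)+(-3)) − (-1) = -25 → (-25,-10,-3)
replace slot 2: 2·((-25)+(-3)) − (-10) = -46 → (-25,-46,-3)

-25,-46,-3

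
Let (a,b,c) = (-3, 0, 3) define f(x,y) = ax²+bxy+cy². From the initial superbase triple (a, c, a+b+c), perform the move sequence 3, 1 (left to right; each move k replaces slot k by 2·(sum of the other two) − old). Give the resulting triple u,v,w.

start (-3,3,0) = (f(1,0),f(0,1),f(1,1))
replace slot 3: 2·((-3)+3) − 0 = 0 → (-3,3,0)
replace slot 1: 2·(3+0) − (-3) = 9 → (9,3,0)

9,3,0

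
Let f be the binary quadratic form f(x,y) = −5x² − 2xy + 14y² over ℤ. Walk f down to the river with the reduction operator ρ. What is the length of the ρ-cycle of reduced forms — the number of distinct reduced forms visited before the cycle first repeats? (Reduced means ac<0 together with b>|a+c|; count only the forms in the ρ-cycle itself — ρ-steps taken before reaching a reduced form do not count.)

D = 284, ⌊√D⌋ = 16
descent: ρ → (14,2,-5)
descent: ρ → (-5,8,11)  [lands on river]
river: ρ → (11,14,-2)
river: ρ → (-2,14,11)
river: ρ → (11,8,-5)
river: ρ → (-5,12,7)
river: ρ → (7,16,-1)
river: ρ → (-1,16,7)
river: ρ → (7,12,-5)
ρ-cycle length = 8 (tail of 2 descent steps not counted)

8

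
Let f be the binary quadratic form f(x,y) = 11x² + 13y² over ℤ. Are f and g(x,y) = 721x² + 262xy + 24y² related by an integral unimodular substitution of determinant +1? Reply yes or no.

D₁ = -572, D₂ = -572
f: reduced (well bottom): (11,0,13) with a≤c, −a<b≤a
g: flip: (721,262,24)→(24,-262,721)
g: translate: b→-22 (≡-262 mod 48), so (24,-262,721)→(24,-22,11)
g: flip: (24,-22,11)→(11,22,24)
g: translate: b→0 (≡22 mod 22), so (11,22,24)→(11,0,13)
g: reduced (well bottom): (11,0,13) with a≤c, −a<b≤a
reduced forms (11, 0, 13) vs (11, 0, 13) ⇒ equivalent

yes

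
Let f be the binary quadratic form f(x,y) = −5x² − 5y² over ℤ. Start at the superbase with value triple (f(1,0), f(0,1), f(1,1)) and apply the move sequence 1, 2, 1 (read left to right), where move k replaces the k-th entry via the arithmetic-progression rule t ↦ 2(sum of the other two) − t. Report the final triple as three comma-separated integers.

start (-5,-5,-10) = (f(1,0),f(0,1),f(1,1))
replace slot 1: 2·((-5)+(-10)) − (-5) = -25 → (-25,-5,-10)
replace slot 2: 2·((-25)+(-10)) − (-5) = -65 → (-25,-65,-10)
replace slot 1: 2·((-65)+(-10)) − (-25) = -125 → (-125,-65,-10)

-125,-65,-10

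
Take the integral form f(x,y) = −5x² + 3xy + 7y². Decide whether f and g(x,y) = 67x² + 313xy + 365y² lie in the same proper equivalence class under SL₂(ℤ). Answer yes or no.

D₁ = 149, D₂ = 149
river cycle of f (length 10): (7, 11, -1), (-1, 11, 7), (7, 3, -5), (-5, 7, 5), (5, 3, -7), (-7, 11, 1), (1, 11, -7), (-7, 3, 5), (5, 7, -5), (-5, 3, 7)
river cycle of g (length 10): (7, 11, -1), (-1, 11, 7), (7, 3, -5), (-5, 7, 5), (5, 3, -7), (-7, 11, 1), (1, 11, -7), (-7, 3, 5), (5, 7, -5), (-5, 3, 7)
cycles coincide ⇒ equivalent

yes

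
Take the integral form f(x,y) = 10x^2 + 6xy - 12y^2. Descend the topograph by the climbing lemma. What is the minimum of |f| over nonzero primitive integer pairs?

river: ρ → (-12,18,4)
river: ρ → (4,22,-2)
river: ρ → (-2,22,4)
river: ρ → (4,18,-12)
river: ρ → (-12,6,10)
river: ρ → (10,14,-8)
river: ρ → (-8,18,6)
river: ρ → (6,18,-8)
river: ρ → (-8,14,10)
river: ρ → (10,6,-12)
closes: descent 0, river 10
min |a| on river = 2

2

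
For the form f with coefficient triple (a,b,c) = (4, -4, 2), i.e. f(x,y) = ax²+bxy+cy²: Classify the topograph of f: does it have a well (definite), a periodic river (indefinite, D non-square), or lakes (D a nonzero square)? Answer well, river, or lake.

D = b²−4ac = (-4)² − 4·4·2 = -16
D < 0 ⇒ definite ⇒ every region one sign ⇒ single well

well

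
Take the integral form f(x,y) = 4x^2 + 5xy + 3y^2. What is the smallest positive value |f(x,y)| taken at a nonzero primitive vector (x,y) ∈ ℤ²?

translate: b→-3 (≡5 mod 8), so (4,5,3)→(4,-3,2)
flip: (4,-3,2)→(2,3,4)
translate: b→-1 (≡3 mod 4), so (2,3,4)→(2,-1,3)
reduced (well bottom): (2,-1,3) with a≤c, −a<b≤a
well minimum = a = 2

2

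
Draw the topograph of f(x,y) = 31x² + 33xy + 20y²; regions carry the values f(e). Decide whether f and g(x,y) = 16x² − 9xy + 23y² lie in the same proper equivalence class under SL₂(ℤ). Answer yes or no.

D₁ = -1391, D₂ = -1391
f: translate: b→-29 (≡33 mod 62), so (31,33,20)→(31,-29,18)
f: flip: (31,-29,18)→(18,29,31)
f: translate: b→-7 (≡29 mod 36), so (18,29,31)→(18,-7,20)
f: reduced (well bottom): (18,-7,20) with a≤c, −a<b≤a
g: reduced (well bottom): (16,-9,23) with a≤c, −a<b≤a
reduced forms (18, -7, 20) vs (16, -9, 23) ⇒ inequivalent

no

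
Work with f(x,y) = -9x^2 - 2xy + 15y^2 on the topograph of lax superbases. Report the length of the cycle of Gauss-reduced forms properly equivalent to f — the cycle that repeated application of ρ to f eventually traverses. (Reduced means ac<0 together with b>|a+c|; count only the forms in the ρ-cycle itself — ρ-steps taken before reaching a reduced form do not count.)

D = 544, ⌊√D⌋ = 23
descent: ρ → (15,2,-9)
descent: ρ → (-9,16,8)  [lands on river]
river: ρ → (8,16,-9)
river: ρ → (-9,20,4)
river: ρ → (4,20,-9)
ρ-cycle length = 4 (tail of 2 descent steps not counted)

4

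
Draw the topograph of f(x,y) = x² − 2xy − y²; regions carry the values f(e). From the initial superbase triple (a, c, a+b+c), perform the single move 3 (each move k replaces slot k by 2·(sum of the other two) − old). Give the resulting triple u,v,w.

start (1,-1,-2) = (f(1,0),f(0,1),f(1,1))
replace slot 3: 2·(1+(-1)) − (-2) = 2 → (1,-1,2)

1,-1,2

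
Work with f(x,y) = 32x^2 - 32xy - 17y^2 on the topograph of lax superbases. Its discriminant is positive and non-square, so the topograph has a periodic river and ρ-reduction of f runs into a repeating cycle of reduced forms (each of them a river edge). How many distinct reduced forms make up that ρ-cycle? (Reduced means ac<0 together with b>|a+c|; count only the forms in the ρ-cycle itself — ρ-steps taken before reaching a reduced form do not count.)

D = 3200, ⌊√D⌋ = 56
descent: ρ → (-17,32,32)  [lands on river]
river: ρ → (32,32,-17)
river: ρ → (-17,36,28)
river: ρ → (28,20,-25)
river: ρ → (-25,30,23)
river: ρ → (23,16,-32)
river: ρ → (-32,48,7)
river: ρ → (7,50,-25)
river: ρ → (-25,50,7)
river: ρ → (7,48,-32)
river: ρ → (-32,16,23)
river: ρ → (23,30,-25)
river: ρ → (-25,20,28)
river: ρ → (28,36,-17)
ρ-cycle length = 14 (tail of 1 descent step not counted)

14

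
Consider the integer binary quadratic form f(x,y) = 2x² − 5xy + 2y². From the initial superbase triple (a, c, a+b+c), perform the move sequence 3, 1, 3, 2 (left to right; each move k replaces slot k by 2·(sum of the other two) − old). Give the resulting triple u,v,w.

start (2,2,-1) = (f(1,0),f(0,1),f(1,1))
replace slot 3: 2·(2+2) − (-1) = 9 → (2,2,9)
replace slot 1: 2·(2+9) − 2 = 20 → (20,2,9)
replace slot 3: 2·(20+2) − 9 = 35 → (20,2,35)
replace slot 2: 2·(20+35) − 2 = 108 → (20,108,35)

20,108,35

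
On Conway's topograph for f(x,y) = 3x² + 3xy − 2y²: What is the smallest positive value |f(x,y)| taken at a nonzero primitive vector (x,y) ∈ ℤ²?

river: ρ → (-2,5,1)
river: ρ → (1,5,-2)
river: ρ → (-2,3,3)
river: ρ → (3,3,-2)
closes: descent 0, river 4
min |a| on river = 1

1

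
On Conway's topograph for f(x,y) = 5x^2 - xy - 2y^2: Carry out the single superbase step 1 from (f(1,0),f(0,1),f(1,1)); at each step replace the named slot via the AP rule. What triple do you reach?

start (5,-2,2) = (f(1,0),f(0,1),f(1,1))
replace slot 1: 2·((-2)+2) − 5 = -5 → (-5,-2,2)

-5,-2,2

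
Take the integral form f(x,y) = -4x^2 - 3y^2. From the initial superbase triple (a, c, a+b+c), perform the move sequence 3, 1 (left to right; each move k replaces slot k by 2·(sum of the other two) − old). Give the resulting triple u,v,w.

start (-4,-3,-7) = (f(1,0),f(0,1),f(1,1))
replace slot 3: 2·((-4)+(-3)) − (-7) = -7 → (-4,-3,-7)
replace slot 1: 2·((-3)+(-7)) − (-4) = -16 → (-16,-3,-7)

-16,-3,-7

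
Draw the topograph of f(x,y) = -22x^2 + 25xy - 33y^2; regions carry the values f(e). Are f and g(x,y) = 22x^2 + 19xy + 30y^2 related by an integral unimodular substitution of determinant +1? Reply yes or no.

D₁ = -2279, D₂ = -2279
f is negative-definite; reduce −f:
−f: translate: b→19 (≡-25 mod 44), so (22,-25,33)→(22,19,30)
−f: reduced (well bottom): (22,19,30) with a≤c, −a<b≤a
flip sign back: reduced form of f is (-22,-19,-30)
g: reduced (well bottom): (22,19,30) with a≤c, −a<b≤a
reduced forms (-22, -19, -30) vs (22, 19, 30) ⇒ inequivalent

no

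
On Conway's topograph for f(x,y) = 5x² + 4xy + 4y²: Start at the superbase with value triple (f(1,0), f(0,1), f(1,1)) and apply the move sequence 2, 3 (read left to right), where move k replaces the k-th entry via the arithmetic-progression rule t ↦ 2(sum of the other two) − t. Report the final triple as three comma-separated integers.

start (5,4,13) = (f(1,0),f(0,1),f(1,1))
replace slot 2: 2·(5+13) − 4 = 32 → (5,32,13)
replace slot 3: 2·(5+32) − 13 = 61 → (5,32,61)

5,32,61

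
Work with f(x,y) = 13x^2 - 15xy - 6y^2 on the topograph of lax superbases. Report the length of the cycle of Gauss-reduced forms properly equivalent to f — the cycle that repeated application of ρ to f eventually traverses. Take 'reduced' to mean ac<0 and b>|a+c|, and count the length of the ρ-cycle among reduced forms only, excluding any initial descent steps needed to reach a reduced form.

D = 537, ⌊√D⌋ = 23
descent: ρ → (-6,15,13)  [lands on river]
river: ρ → (13,11,-8)
river: ρ → (-8,21,3)
river: ρ → (3,21,-8)
river: ρ → (-8,11,13)
river: ρ → (13,15,-6)
river: ρ → (-6,21,4)
river: ρ → (4,19,-11)
river: ρ → (-11,3,12)
river: ρ → (12,21,-2)
river: ρ → (-2,23,1)
river: ρ → (1,23,-2)
river: ρ → (-2,21,12)
river: ρ → (12,3,-11)
river: ρ → (-11,19,4)
river: ρ → (4,21,-6)
ρ-cycle length = 16 (tail of 1 descent step not counted)

16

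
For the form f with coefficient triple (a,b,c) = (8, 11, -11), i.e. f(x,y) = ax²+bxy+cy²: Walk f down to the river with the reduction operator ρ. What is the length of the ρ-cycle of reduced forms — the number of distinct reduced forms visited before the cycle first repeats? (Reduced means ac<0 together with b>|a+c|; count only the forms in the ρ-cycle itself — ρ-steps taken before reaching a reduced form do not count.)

D = 473, ⌊√D⌋ = 21
river: ρ → (-11,11,8)
river: ρ → (8,21,-1)
river: ρ → (-1,21,8)
river: ρ → (8,11,-11)
ρ-cycle length = 4 (tail of 0 descent steps not counted)

4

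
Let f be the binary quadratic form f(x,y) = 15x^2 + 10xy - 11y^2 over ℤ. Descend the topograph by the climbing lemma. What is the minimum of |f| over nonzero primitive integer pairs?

river: ρ → (-11,12,14)
river: ρ → (14,16,-9)
river: ρ → (-9,20,10)
river: ρ → (10,20,-9)
river: ρ → (-9,16,14)
river: ρ → (14,12,-11)
river: ρ → (-11,10,15)
river: ρ → (15,20,-6)
river: ρ → (-6,16,21)
river: ρ → (21,26,-1)
river: ρ → (-1,26,21)
river: ρ → (21,16,-6)
river: ρ → (-6,20,15)
river: ρ → (15,10,-11)
closes: descent 0, river 14
min |a| on river = 1

1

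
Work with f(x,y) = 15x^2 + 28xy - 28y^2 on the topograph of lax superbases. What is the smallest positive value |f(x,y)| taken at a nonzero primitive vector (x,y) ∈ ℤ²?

river: ρ → (-28,28,15)
river: ρ → (15,32,-24)
river: ρ → (-24,16,23)
river: ρ → (23,30,-17)
river: ρ → (-17,38,15)
river: ρ → (15,22,-33)
river: ρ → (-33,44,4)
river: ρ → (4,44,-33)
river: ρ → (-33,22,15)
river: ρ → (15,38,-17)
river: ρ → (-17,30,23)
river: ρ → (23,16,-24)
river: ρ → (-24,32,15)
river: ρ → (15,28,-28)
closes: descent 0, river 14
min |a| on river = 4

4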